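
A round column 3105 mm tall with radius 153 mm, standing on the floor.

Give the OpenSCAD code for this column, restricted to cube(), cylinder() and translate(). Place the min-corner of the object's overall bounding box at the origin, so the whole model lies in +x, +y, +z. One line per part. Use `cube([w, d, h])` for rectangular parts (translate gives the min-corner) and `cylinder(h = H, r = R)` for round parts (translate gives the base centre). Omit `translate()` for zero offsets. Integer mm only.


translate([153, 153, 0]) cylinder(h = 3105, r = 153);


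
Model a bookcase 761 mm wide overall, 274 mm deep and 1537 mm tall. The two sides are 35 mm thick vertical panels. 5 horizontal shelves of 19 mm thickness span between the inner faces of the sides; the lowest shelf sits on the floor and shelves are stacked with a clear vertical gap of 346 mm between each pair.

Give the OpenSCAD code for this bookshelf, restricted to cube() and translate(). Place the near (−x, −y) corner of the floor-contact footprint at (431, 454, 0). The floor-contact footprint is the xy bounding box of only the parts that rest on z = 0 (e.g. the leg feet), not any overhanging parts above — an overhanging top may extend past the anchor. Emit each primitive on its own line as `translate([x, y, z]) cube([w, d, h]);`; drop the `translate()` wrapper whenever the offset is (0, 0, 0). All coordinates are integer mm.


translate([431, 454, 0]) cube([35, 274, 1537]);
translate([1157, 454, 0]) cube([35, 274, 1537]);
translate([466, 454, 0]) cube([691, 274, 19]);
translate([466, 454, 365]) cube([691, 274, 19]);
translate([466, 454, 730]) cube([691, 274, 19]);
translate([466, 454, 1095]) cube([691, 274, 19]);
translate([466, 454, 1460]) cube([691, 274, 19]);


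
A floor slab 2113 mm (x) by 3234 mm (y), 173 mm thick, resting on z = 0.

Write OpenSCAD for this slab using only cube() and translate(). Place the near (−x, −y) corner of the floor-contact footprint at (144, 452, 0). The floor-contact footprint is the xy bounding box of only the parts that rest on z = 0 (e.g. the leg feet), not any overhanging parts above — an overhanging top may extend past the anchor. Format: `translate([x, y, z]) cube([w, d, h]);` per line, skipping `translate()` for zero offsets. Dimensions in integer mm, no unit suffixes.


translate([144, 452, 0]) cube([2113, 3234, 173]);


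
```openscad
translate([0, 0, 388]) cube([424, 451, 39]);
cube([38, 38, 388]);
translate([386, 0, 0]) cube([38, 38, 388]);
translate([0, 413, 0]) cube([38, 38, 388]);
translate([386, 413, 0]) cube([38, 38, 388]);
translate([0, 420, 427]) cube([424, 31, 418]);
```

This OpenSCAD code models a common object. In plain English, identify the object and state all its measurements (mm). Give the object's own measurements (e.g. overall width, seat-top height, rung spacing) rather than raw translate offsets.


A chair. The seat is a 424×451×39 mm slab with its top at z = 427 mm, on four 38×38 mm corner legs (flush with the seat edges, standing on z = 0). A flat backrest 31 mm thick, 418 mm tall, spans the full seat width and rises from the seat top along its +y edge, rear face flush with the rear of the seat.


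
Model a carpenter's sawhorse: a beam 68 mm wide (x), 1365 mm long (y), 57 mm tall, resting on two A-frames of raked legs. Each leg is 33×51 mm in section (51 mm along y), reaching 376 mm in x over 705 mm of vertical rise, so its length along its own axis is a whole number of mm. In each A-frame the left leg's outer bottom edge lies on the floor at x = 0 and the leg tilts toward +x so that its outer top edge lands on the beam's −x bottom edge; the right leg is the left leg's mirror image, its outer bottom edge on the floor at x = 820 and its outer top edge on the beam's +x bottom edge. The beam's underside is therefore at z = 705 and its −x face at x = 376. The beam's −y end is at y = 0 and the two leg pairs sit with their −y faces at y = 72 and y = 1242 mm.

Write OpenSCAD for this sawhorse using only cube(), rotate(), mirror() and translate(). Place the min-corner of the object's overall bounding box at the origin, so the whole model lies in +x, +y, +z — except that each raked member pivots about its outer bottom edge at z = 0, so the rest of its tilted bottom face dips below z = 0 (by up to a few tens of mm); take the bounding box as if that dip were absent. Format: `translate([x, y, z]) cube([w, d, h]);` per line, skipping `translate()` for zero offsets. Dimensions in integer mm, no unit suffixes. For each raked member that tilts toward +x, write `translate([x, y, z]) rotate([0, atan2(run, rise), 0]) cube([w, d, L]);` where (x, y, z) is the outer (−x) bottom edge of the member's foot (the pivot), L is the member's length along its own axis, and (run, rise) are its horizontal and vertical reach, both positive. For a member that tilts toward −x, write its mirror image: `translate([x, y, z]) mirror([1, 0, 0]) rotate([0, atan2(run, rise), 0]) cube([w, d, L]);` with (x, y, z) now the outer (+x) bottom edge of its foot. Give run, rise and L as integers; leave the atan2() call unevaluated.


translate([376, 0, 705]) cube([68, 1365, 57]);
translate([0, 72, 0]) rotate([0, atan2(376, 705), 0]) cube([33, 51, 799]);
translate([820, 72, 0]) mirror([1, 0, 0]) rotate([0, atan2(376, 705), 0]) cube([33, 51, 799]);
translate([0, 1242, 0]) rotate([0, atan2(376, 705), 0]) cube([33, 51, 799]);
translate([820, 1242, 0]) mirror([1, 0, 0]) rotate([0, atan2(376, 705), 0]) cube([33, 51, 799]);


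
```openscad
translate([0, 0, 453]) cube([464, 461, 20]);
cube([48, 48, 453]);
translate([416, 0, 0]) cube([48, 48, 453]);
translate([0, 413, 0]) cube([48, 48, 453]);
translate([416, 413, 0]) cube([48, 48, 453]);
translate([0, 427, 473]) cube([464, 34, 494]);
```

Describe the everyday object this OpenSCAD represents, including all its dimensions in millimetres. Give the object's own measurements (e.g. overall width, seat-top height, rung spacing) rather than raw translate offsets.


A chair. The seat is a 464×461×20 mm slab with its top at z = 473 mm, on four 48×48 mm corner legs (flush with the seat edges, standing on z = 0). A flat backrest 34 mm thick, 494 mm tall, spans the full seat width and rises from the seat top along its +y edge, rear face flush with the rear of the seat.


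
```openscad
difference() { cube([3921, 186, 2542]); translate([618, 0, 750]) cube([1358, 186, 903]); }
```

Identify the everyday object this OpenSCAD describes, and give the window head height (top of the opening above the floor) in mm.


A wall with a window opening. The window head height is 1653 mm.

A wall with a rectangular opening subtracted — a window. Sill at z = 750, opening 903 mm tall, so the head is at 750 + 903 = 1653 mm.


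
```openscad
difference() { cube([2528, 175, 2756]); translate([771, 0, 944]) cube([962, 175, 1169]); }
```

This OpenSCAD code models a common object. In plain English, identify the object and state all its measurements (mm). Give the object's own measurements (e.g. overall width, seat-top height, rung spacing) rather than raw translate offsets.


A wall 2528 mm long (x), 175 mm thick (y), 2756 mm tall, with a rectangular window opening cut through it. The opening is 962 mm wide and 1169 mm tall; its sill is at z = 944 mm and its near (−x) edge is 771 mm from the wall's −x end. The opening passes through the full wall thickness.


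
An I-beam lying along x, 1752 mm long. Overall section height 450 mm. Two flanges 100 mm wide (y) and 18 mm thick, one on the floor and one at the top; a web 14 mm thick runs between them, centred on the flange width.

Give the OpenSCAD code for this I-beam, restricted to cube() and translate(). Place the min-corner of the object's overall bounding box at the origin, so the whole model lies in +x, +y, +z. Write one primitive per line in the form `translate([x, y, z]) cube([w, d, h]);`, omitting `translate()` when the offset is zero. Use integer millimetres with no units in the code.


cube([1752, 100, 18]);
translate([0, 43, 18]) cube([1752, 14, 414]);
translate([0, 0, 432]) cube([1752, 100, 18]);


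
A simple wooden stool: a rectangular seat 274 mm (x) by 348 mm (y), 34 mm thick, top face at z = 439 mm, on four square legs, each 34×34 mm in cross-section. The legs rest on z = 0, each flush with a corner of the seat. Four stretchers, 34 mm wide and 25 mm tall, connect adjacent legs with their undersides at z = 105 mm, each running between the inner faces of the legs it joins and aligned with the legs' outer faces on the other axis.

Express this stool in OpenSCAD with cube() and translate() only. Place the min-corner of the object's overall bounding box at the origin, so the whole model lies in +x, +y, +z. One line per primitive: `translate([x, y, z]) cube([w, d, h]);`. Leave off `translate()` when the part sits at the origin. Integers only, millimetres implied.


translate([0, 0, 405]) cube([274, 348, 34]);
cube([34, 34, 405]);
translate([240, 0, 0]) cube([34, 34, 405]);
translate([0, 314, 0]) cube([34, 34, 405]);
translate([240, 314, 0]) cube([34, 34, 405]);
translate([34, 0, 105]) cube([206, 34, 25]);
translate([34, 314, 105]) cube([206, 34, 25]);
translate([0, 34, 105]) cube([34, 280, 25]);
translate([240, 34, 105]) cube([34, 280, 25]);


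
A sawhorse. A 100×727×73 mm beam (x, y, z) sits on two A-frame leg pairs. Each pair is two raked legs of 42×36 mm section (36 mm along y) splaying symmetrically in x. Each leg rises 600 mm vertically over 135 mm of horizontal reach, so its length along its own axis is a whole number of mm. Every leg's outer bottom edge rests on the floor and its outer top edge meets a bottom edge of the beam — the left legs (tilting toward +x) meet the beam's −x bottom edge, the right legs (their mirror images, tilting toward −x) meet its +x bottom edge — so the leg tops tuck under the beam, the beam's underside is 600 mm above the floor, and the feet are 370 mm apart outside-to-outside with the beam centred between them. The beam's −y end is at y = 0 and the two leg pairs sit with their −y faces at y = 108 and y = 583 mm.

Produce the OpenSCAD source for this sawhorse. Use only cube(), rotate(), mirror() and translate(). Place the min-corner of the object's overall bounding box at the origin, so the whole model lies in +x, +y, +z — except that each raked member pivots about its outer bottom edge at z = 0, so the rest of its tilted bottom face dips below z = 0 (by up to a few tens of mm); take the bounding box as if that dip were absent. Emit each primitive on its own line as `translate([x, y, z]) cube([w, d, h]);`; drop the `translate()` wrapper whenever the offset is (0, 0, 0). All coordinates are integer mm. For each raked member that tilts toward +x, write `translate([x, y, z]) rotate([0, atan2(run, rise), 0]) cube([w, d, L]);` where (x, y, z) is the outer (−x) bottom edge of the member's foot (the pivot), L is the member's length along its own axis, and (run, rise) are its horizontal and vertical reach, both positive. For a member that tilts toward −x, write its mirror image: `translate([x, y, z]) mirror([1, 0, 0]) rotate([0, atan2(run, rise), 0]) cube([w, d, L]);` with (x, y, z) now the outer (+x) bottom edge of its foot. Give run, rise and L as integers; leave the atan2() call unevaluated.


translate([135, 0, 600]) cube([100, 727, 73]);
translate([0, 108, 0]) rotate([0, atan2(135, 600), 0]) cube([42, 36, 615]);
translate([370, 108, 0]) mirror([1, 0, 0]) rotate([0, atan2(135, 600), 0]) cube([42, 36, 615]);
translate([0, 583, 0]) rotate([0, atan2(135, 600), 0]) cube([42, 36, 615]);
translate([370, 583, 0]) mirror([1, 0, 0]) rotate([0, atan2(135, 600), 0]) cube([42, 36, 615]);


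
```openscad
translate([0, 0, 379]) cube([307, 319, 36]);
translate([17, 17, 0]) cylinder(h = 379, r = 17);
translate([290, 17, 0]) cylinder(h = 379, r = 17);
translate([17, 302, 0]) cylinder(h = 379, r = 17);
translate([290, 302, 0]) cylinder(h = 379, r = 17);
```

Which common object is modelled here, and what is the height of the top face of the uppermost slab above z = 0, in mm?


A stool. The seat height is 415 mm.

A 307×319×36 slab at z = 379 on four corner cylinders — a stool. The seat top is 379 + 36 = 415 mm.


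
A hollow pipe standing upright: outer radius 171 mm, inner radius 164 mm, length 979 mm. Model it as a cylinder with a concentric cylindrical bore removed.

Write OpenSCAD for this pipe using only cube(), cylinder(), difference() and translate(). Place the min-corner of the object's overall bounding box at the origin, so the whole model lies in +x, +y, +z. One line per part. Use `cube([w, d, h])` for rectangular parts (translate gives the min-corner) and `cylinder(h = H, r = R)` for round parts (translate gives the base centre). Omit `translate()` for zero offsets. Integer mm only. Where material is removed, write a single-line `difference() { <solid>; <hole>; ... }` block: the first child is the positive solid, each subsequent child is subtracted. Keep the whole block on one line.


difference() { translate([171, 171, 0]) cylinder(h = 979, r = 171); translate([171, 171, 0]) cylinder(h = 979, r = 164); }


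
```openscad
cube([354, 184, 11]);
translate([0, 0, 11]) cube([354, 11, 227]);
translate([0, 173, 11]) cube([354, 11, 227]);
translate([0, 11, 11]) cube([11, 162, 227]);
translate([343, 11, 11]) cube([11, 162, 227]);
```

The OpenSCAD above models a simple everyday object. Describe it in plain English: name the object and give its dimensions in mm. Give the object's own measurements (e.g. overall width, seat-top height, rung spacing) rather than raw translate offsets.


An open-topped rectangular box: outside dimensions 354×184×238 mm, with a uniform wall and base thickness of 11 mm. The base is a full 354×184 slab on the floor; four walls sit on top of the base. The front and back walls (the −y and +y sides) span the full width; the two side walls fit between them.


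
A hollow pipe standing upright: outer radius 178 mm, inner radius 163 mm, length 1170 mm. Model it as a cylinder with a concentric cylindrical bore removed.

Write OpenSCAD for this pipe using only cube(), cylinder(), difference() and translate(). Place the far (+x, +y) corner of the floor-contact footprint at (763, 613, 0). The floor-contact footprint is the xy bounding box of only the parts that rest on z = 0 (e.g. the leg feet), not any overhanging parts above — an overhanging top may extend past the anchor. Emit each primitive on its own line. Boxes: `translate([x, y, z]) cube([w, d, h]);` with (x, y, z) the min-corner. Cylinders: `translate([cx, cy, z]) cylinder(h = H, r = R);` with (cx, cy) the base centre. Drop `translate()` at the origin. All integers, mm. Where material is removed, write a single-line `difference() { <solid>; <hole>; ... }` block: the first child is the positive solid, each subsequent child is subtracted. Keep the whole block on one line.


difference() { translate([585, 435, 0]) cylinder(h = 1170, r = 178); translate([585, 435, 0]) cylinder(h = 1170, r = 163); }


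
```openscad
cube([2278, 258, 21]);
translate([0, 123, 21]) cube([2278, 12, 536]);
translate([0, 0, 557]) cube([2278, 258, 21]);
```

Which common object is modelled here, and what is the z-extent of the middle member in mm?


An I-beam. The web height is 536 mm.

Two wide flanges with a thin centred web — an I-beam. Overall 578 mm minus two 21 mm flanges gives a web of 578 − 2·21 = 536 mm.


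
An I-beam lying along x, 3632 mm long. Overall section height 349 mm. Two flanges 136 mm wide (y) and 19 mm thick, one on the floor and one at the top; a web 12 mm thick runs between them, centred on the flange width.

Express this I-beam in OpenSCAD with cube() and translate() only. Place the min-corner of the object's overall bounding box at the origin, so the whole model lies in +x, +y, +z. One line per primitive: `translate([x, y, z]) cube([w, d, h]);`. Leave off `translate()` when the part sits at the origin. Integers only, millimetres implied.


cube([3632, 136, 19]);
translate([0, 62, 19]) cube([3632, 12, 311]);
translate([0, 0, 330]) cube([3632, 136, 19]);


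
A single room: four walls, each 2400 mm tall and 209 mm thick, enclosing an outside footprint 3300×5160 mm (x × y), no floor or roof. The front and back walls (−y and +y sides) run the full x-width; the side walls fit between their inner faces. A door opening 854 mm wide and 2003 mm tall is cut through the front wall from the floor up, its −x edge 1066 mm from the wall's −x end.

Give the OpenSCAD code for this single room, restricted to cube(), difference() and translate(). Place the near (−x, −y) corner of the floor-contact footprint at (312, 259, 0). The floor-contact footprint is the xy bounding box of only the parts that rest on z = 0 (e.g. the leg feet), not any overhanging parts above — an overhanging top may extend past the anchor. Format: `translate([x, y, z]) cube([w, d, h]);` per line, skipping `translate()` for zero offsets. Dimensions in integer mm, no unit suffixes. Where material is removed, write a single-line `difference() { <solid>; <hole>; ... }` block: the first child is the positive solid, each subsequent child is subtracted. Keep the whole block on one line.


difference() { translate([312, 259, 0]) cube([3300, 209, 2400]); translate([1378, 259, 0]) cube([854, 209, 2003]); }
translate([312, 5210, 0]) cube([3300, 209, 2400]);
translate([312, 468, 0]) cube([209, 4742, 2400]);
translate([3403, 468, 0]) cube([209, 4742, 2400]);


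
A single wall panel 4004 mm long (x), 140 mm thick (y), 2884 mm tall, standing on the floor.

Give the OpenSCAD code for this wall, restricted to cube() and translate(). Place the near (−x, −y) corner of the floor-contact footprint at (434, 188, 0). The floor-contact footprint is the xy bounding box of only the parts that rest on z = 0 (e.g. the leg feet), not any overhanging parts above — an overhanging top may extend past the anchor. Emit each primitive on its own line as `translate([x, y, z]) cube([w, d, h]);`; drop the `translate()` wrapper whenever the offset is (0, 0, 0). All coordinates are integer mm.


translate([434, 188, 0]) cube([4004, 140, 2884]);


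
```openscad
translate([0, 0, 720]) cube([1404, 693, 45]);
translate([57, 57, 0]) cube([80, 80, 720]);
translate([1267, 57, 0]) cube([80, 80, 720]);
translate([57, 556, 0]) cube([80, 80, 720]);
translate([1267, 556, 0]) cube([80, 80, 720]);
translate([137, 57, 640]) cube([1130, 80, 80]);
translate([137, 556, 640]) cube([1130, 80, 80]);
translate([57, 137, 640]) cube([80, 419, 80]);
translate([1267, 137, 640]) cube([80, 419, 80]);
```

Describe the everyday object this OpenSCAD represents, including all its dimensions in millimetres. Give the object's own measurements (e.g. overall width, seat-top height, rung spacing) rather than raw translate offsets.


A table: top 1404 mm (x) × 693 mm (y), 45 mm thick, upper face at z = 765 mm, on four 80×80 mm square legs, each inset 57 mm from the nearest pair of top edges from z = 0 to the bottom of the top. Four apron rails, 80 mm thick and 80 mm tall, run between adjacent legs with their top edges flush with the underside of the top and their outer faces flush with the legs' outer faces.


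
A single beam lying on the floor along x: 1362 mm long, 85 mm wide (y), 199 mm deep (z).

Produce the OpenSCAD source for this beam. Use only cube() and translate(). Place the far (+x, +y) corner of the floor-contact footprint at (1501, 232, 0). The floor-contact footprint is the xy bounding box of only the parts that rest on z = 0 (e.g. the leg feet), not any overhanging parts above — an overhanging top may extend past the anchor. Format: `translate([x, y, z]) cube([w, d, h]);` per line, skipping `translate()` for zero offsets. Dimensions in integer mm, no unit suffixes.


translate([139, 147, 0]) cube([1362, 85, 199]);


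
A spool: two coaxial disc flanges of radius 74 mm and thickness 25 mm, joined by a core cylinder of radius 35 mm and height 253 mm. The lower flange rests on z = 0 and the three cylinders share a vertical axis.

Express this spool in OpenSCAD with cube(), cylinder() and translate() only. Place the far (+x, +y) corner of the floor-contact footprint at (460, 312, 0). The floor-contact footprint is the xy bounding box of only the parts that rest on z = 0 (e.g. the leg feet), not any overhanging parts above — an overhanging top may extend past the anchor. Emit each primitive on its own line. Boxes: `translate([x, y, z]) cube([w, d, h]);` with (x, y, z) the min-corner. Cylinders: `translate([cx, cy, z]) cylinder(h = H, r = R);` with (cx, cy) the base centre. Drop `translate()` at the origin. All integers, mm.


translate([386, 238, 0]) cylinder(h = 25, r = 74);
translate([386, 238, 25]) cylinder(h = 253, r = 35);
translate([386, 238, 278]) cylinder(h = 25, r = 74);


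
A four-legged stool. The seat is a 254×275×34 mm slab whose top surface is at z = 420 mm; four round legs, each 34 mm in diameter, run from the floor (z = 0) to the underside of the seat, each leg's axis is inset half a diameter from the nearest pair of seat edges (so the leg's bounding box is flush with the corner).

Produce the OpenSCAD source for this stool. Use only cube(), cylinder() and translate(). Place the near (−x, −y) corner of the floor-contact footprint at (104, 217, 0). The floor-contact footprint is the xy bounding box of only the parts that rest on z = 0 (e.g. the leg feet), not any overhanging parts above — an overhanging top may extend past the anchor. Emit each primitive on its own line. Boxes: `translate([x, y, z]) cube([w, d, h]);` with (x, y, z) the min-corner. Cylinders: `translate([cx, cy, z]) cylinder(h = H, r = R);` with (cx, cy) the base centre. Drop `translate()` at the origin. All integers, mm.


// leg_h = 420 - 34 = 386
translate([104, 217, 386]) cube([254, 275, 34]);
translate([121, 234, 0]) cylinder(h = 386, r = 17);
translate([341, 234, 0]) cylinder(h = 386, r = 17);
translate([121, 475, 0]) cylinder(h = 386, r = 17);
translate([341, 475, 0]) cylinder(h = 386, r = 17);


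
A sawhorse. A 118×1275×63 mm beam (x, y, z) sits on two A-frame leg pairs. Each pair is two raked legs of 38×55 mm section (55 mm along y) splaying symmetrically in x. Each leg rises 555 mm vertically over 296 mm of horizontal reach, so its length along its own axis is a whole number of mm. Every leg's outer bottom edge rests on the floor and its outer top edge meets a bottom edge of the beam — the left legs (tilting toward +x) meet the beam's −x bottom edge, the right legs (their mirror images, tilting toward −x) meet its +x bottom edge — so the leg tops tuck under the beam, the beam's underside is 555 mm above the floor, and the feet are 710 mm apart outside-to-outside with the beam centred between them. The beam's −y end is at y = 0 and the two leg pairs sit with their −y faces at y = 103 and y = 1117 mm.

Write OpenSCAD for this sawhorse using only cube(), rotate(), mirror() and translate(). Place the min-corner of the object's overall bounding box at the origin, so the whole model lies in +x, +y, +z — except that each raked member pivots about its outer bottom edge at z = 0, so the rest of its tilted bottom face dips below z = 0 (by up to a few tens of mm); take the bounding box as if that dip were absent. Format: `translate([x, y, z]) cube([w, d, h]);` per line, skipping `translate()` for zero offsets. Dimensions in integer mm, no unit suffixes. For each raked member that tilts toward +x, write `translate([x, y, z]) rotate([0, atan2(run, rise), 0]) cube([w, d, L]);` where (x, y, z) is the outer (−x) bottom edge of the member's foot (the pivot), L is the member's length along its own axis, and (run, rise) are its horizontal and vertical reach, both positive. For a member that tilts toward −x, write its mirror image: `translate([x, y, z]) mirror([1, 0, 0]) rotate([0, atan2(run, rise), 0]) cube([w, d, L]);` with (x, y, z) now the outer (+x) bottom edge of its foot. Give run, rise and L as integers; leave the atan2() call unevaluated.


translate([296, 0, 555]) cube([118, 1275, 63]);
translate([0, 103, 0]) rotate([0, atan2(296, 555), 0]) cube([38, 55, 629]);
translate([710, 103, 0]) mirror([1, 0, 0]) rotate([0, atan2(296, 555), 0]) cube([38, 55, 629]);
translate([0, 1117, 0]) rotate([0, atan2(296, 555), 0]) cube([38, 55, 629]);
translate([710, 1117, 0]) mirror([1, 0, 0]) rotate([0, atan2(296, 555), 0]) cube([38, 55, 629]);


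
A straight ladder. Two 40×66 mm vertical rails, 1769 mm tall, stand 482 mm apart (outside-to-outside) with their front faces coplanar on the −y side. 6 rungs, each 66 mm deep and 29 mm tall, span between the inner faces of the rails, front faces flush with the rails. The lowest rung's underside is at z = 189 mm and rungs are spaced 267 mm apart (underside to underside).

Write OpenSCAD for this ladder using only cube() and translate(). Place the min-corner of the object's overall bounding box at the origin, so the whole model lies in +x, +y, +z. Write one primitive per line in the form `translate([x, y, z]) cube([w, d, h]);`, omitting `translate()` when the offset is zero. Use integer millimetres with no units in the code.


cube([40, 66, 1769]);
translate([442, 0, 0]) cube([40, 66, 1769]);
translate([40, 0, 189]) cube([402, 66, 29]);
translate([40, 0, 456]) cube([402, 66, 29]);
translate([40, 0, 723]) cube([402, 66, 29]);
translate([40, 0, 990]) cube([402, 66, 29]);
translate([40, 0, 1257]) cube([402, 66, 29]);
translate([40, 0, 1524]) cube([402, 66, 29]);


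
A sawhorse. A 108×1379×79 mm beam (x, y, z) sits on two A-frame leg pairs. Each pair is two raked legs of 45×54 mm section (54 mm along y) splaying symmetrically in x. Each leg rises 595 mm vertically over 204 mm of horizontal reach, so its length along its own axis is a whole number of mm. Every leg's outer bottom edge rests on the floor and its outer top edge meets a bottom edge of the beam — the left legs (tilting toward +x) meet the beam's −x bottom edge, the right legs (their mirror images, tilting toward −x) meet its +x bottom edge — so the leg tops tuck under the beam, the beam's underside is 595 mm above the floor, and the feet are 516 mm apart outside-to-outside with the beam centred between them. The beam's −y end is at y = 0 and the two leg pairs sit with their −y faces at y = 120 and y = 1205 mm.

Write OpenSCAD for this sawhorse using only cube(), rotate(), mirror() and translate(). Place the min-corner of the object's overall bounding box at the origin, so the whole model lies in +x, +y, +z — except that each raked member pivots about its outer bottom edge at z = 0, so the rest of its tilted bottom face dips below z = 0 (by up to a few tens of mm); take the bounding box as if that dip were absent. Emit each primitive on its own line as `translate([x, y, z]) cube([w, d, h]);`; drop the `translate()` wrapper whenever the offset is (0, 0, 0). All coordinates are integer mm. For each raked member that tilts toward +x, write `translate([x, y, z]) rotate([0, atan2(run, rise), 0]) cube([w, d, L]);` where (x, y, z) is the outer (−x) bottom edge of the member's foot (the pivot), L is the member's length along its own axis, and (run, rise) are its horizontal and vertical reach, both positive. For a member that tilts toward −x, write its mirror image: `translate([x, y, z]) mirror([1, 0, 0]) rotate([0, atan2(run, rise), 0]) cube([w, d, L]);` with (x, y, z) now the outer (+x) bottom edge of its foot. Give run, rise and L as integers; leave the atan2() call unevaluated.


translate([204, 0, 595]) cube([108, 1379, 79]);
translate([0, 120, 0]) rotate([0, atan2(204, 595), 0]) cube([45, 54, 629]);
translate([516, 120, 0]) mirror([1, 0, 0]) rotate([0, atan2(204, 595), 0]) cube([45, 54, 629]);
translate([0, 1205, 0]) rotate([0, atan2(204, 595), 0]) cube([45, 54, 629]);
translate([516, 1205, 0]) mirror([1, 0, 0]) rotate([0, atan2(204, 595), 0]) cube([45, 54, 629]);


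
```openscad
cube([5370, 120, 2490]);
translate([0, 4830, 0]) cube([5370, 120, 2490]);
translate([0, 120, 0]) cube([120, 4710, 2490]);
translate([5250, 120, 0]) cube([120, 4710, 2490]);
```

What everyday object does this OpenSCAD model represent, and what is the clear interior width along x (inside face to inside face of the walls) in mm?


A house (or room) frame. The interior width is 5130 mm.

Four 2490 mm walls enclosing a rectangle with no floor or roof — a room or house frame. Outside width is 5370 mm and wall thickness is 120 mm, so the interior width is 5370 − 2 × 120 = 5130 mm.


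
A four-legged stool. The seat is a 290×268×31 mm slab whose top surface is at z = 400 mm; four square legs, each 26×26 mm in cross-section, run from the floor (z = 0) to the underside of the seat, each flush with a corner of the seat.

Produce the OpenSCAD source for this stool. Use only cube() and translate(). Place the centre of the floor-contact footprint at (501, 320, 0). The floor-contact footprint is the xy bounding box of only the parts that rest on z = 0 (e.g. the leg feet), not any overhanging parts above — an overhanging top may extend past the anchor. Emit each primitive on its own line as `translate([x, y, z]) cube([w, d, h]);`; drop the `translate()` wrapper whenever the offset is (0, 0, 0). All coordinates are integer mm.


translate([356, 186, 369]) cube([290, 268, 31]);
translate([356, 186, 0]) cube([26, 26, 369]);
translate([620, 186, 0]) cube([26, 26, 369]);
translate([356, 428, 0]) cube([26, 26, 369]);
translate([620, 428, 0]) cube([26, 26, 369]);


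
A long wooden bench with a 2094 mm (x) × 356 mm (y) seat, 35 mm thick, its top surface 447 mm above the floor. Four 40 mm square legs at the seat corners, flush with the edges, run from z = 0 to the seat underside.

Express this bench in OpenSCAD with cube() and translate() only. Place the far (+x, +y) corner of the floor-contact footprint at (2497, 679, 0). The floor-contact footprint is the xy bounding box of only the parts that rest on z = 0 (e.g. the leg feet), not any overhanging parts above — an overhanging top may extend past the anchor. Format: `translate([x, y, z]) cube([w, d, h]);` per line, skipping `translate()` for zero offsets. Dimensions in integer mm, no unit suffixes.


// leg_h = 447 − 35 = 412
translate([403, 323, 412]) cube([2094, 356, 35]);
translate([403, 323, 0]) cube([40, 40, 412]);
translate([403, 639, 0]) cube([40, 40, 412]);
translate([2457, 323, 0]) cube([40, 40, 412]);
translate([2457, 639, 0]) cube([40, 40, 412]);


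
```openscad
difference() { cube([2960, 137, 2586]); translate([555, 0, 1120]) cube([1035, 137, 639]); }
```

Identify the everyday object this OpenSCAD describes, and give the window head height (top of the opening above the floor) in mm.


A wall with a window opening. The window head height is 1759 mm.

A wall with a rectangular opening subtracted — a window. Sill at z = 1120, opening 639 mm tall, so the head is at 1120 + 639 = 1759 mm.


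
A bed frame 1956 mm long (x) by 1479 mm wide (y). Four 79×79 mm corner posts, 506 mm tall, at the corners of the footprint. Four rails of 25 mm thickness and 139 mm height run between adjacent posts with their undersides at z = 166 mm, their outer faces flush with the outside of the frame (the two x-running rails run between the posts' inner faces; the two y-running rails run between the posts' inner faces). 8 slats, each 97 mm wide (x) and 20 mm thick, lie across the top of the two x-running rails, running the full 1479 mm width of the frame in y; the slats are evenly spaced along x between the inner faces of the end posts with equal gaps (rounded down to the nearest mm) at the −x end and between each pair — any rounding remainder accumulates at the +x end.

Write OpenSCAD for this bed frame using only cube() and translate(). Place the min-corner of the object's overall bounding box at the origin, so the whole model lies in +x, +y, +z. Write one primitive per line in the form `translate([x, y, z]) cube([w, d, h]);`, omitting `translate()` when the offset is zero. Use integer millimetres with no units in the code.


cube([79, 79, 506]);
translate([0, 1400, 0]) cube([79, 79, 506]);
translate([1877, 0, 0]) cube([79, 79, 506]);
translate([1877, 1400, 0]) cube([79, 79, 506]);
translate([79, 0, 166]) cube([1798, 25, 139]);
translate([79, 1454, 166]) cube([1798, 25, 139]);
translate([0, 79, 166]) cube([25, 1321, 139]);
translate([1931, 79, 166]) cube([25, 1321, 139]);
translate([192, 0, 305]) cube([97, 1479, 20]);
translate([402, 0, 305]) cube([97, 1479, 20]);
translate([612, 0, 305]) cube([97, 1479, 20]);
translate([822, 0, 305]) cube([97, 1479, 20]);
translate([1032, 0, 305]) cube([97, 1479, 20]);
translate([1242, 0, 305]) cube([97, 1479, 20]);
translate([1452, 0, 305]) cube([97, 1479, 20]);
translate([1662, 0, 305]) cube([97, 1479, 20]);


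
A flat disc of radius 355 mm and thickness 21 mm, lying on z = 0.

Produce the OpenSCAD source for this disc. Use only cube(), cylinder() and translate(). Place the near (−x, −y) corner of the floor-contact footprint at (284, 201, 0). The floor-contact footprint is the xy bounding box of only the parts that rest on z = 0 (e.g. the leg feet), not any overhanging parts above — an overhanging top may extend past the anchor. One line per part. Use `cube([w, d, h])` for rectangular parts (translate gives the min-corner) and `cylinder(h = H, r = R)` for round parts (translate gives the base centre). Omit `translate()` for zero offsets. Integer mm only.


translate([639, 556, 0]) cylinder(h = 21, r = 355);


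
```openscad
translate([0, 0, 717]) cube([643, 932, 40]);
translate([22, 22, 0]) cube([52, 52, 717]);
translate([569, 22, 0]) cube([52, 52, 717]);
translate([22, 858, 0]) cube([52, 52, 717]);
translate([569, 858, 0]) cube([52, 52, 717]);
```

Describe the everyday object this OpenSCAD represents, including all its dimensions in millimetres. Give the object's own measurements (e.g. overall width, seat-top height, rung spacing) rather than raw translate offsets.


A table: top 643 mm (x) × 932 mm (y), 40 mm thick, upper face at z = 757 mm, on four 52×52 mm square legs, each inset 22 mm from the nearest pair of top edges from z = 0 to the bottom of the top.


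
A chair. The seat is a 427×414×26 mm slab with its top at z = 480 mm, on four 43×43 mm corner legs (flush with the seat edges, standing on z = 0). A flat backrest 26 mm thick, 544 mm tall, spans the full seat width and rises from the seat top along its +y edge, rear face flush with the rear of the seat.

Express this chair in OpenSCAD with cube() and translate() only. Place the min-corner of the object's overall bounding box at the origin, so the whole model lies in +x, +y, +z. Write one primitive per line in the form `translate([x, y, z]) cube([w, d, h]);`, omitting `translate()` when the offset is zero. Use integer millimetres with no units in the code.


translate([0, 0, 454]) cube([427, 414, 26]);
cube([43, 43, 454]);
translate([384, 0, 0]) cube([43, 43, 454]);
translate([0, 371, 0]) cube([43, 43, 454]);
translate([384, 371, 0]) cube([43, 43, 454]);
translate([0, 388, 480]) cube([427, 26, 544]);


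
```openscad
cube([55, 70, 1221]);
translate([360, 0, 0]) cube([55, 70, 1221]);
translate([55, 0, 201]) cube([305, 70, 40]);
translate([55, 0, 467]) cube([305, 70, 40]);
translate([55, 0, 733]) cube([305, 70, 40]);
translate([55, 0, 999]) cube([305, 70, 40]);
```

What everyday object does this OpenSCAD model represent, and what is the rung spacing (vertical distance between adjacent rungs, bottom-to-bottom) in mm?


A ladder. The rung spacing is 266 mm.

Two tall 55×70 posts with 4 short bars between them — a ladder. Adjacent rungs sit at z = 201 and z = 467, so the spacing is 467 − 201 = 266 mm.


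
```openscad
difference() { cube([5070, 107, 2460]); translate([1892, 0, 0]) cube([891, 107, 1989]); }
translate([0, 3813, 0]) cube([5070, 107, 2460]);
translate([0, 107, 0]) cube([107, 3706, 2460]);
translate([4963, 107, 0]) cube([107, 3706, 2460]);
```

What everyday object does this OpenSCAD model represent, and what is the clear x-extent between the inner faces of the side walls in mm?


A single room. The interior width is 4856 mm.

Four walls enclosing a rectangle with a door in the front wall — a room. Outside width 5070 minus two 107 mm walls gives 4856 mm.


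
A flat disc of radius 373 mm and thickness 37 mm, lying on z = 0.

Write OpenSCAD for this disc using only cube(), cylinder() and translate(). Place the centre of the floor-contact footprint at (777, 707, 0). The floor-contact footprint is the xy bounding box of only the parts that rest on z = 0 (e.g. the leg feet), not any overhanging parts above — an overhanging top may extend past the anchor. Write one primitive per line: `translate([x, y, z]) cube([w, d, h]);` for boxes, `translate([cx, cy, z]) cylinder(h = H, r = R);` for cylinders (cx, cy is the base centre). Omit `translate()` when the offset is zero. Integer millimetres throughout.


translate([777, 707, 0]) cylinder(h = 37, r = 373);


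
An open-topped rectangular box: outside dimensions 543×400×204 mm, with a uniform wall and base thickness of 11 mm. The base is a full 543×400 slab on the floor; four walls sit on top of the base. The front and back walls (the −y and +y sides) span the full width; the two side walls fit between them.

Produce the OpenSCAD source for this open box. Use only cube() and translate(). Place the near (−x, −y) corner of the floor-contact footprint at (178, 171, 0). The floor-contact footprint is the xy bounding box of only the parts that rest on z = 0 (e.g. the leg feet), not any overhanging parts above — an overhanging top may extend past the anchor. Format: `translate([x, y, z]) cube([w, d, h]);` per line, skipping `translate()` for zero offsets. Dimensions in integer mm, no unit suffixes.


translate([178, 171, 0]) cube([543, 400, 11]);
translate([178, 171, 11]) cube([543, 11, 193]);
translate([178, 560, 11]) cube([543, 11, 193]);
translate([178, 182, 11]) cube([11, 378, 193]);
translate([710, 182, 11]) cube([11, 378, 193]);


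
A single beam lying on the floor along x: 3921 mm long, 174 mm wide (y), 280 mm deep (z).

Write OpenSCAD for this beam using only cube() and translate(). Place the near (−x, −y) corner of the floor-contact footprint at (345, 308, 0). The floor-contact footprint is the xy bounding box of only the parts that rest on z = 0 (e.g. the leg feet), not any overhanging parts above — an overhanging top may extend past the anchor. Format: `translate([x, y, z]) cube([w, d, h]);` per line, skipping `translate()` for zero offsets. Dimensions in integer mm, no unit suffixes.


translate([345, 308, 0]) cube([3921, 174, 280]);


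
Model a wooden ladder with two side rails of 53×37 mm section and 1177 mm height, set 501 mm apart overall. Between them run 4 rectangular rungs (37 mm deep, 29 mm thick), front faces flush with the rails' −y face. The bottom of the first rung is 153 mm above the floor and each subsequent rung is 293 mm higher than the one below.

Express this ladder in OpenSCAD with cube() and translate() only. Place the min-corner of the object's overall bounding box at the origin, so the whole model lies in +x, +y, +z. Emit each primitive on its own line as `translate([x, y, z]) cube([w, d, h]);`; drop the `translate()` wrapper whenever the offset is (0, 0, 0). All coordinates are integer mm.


// rung span = 501 - 2*53 = 395
// rung[k] z = 153 + k*293
cube([53, 37, 1177]);
translate([448, 0, 0]) cube([53, 37, 1177]);
translate([53, 0, 153]) cube([395, 37, 29]);
translate([53, 0, 446]) cube([395, 37, 29]);
translate([53, 0, 739]) cube([395, 37, 29]);
translate([53, 0, 1032]) cube([395, 37, 29]);


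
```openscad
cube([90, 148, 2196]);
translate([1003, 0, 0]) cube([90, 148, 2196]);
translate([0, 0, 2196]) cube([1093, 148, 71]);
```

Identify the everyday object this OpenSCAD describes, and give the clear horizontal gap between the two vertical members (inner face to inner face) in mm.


A door frame. The clear opening width is 913 mm.

Two 2196 mm tall posts with a header on top — a door frame. The left jamb is 90 mm wide at x = 0; the right jamb starts at x = 1003. The clear opening is 1003 − 90 = 913 mm.


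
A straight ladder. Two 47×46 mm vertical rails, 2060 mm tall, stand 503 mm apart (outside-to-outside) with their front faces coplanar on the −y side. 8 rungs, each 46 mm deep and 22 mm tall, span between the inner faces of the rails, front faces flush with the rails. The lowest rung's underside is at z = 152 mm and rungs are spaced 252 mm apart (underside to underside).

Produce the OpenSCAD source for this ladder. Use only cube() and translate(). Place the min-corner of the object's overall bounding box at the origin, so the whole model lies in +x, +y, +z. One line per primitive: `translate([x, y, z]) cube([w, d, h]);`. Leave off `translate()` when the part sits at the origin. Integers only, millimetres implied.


cube([47, 46, 2060]);
translate([456, 0, 0]) cube([47, 46, 2060]);
translate([47, 0, 152]) cube([409, 46, 22]);
translate([47, 0, 404]) cube([409, 46, 22]);
translate([47, 0, 656]) cube([409, 46, 22]);
translate([47, 0, 908]) cube([409, 46, 22]);
translate([47, 0, 1160]) cube([409, 46, 22]);
translate([47, 0, 1412]) cube([409, 46, 22]);
translate([47, 0, 1664]) cube([409, 46, 22]);
translate([47, 0, 1916]) cube([409, 46, 22]);
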